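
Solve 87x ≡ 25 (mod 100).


GCD(87, 100) = 1, unique solution
a^(-1) mod 100 = 23
x = 23 * 25 mod 100 = 75

x ≡ 75 (mod 100)


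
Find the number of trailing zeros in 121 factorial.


floor(121/5) = 24
floor(121/25) = 4
Total = 28

28 trailing zeros


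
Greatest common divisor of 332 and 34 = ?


332 = 9 * 34 + 26
34 = 1 * 26 + 8
26 = 3 * 8 + 2
8 = 4 * 2 + 0
GCD = 2


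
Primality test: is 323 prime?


323 / 17 = 19 (exact division)
323 is NOT prime.

No, 323 is not prime


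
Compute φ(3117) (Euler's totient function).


3117 = 3 × 1039
Prime factors: 3, 1039
φ(3117) = 3117 × (1-1/3) × (1-1/1039)
= 3117 × 2/3 × 1038/1039 = 2076

φ(3117) = 2076


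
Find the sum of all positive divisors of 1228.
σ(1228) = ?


Divisors of 1228: 1, 2, 4, 307, 614, 1228
Sum = 1 + 2 + 4 + 307 + 614 + 1228 = 2156

σ(1228) = 2156


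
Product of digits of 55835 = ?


5 × 5 × 8 × 3 × 5 = 3000


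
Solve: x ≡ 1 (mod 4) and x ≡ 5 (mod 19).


M = 4*19 = 76
M1 = M/4 = 19, M2 = M/19 = 4
M1^(-1) mod 4 = 3, M2^(-1) mod 19 = 5
x = 1*19*3 + 5*4*5 = 157
157 mod 76 = 5
Check: 5 mod 4 = 1 ✓, 5 mod 19 = 5 ✓

x ≡ 5 (mod 76)


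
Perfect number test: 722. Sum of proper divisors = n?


Proper divisors of 722: 1, 2, 19, 38, 361
Sum = 1 + 2 + 19 + 38 + 361 = 421

No, 722 is not perfect (421 ≠ 722)


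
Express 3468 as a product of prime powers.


3468 / 2 = 1734
1734 / 2 = 867
867 / 3 = 289
289 / 17 = 17
17 / 17 = 1
3468 = 2^2 × 3 × 17^2


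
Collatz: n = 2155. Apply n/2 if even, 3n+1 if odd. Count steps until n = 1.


2155 → 6466 → 3233 → 9700 → 4850 → 2425 → 7276 → 3638 → 1819 → 5458 → 2729 → 8188 → 4094 → 2047 → 6142 → 3071 → 9214 → 4607 → 13822 → 6911 → 20734 → 10367 → 31102 → 15551 → 46654 → 23327 → 69982 → 34991 → 104974 → 52487 → 157462 → 78731 → 236194 → 118097 → 354292 → 177146 → 88573 → 265720 → 132860 → 66430 → 33215 → 99646 → 49823 → 149470 → 74735 → 224206 → 112103 → 336310 → 168155 → 504466 → 252233 → 756700 → 378350 → 189175 → 567526 → 283763 → 851290 → 425645 → 1276936 → 638468 → 319234 → 159617 → 478852 → 239426 → 119713 → 359140 → 179570 → 89785 → 269356 → 134678 → 67339 → 202018 → 101009 → 303028 → 151514 → 75757 → 227272 → 113636 → 56818 → 28409 → 85228 → 42614 → 21307 → 63922 → 31961 → 95884 → 47942 → 23971 → 71914 → 35957 → 107872 → 53936 → 26968 → 13484 → 6742 → 3371 → 10114 → 5057 → 15172 → 7586 → 3793 → 11380 → 5690 → 2845 → 8536 → 4268 → 2134 → 1067 → 3202 → 1601 → 4804 → 2402 → 1201 → 3604 → 1802 → 901 → 2704 → 1352 → 676 → 338 → 169 → 508 → 254 → 127 → 382 → 191 → 574 → 287 → 862 → 431 → 1294 → 647 → 1942 → 971 → 2914 → 1457 → 4372 → 2186 → 1093 → 3280 → 1640 → 820 → 410 → 205 → 616 → 308 → 154 → 77 → 232 → 116 → 58 → 29 → 88 → 44 → 22 → 11 → 34 → 17 → 52 → 26 → 13 → 40 → 20 → 10 → 5 → 16 → 8 → 4 → 2 → 1
Total steps = 169

169 steps


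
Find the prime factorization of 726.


726 / 2 = 363
363 / 3 = 121
121 / 11 = 11
11 / 11 = 1
726 = 2 × 3 × 11^2


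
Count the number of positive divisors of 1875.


1875 = 3^1 × 5^4
d(1875) = (1+1) × (4+1) = 10

10 divisors


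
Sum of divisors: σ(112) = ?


Divisors of 112: 1, 2, 4, 7, 8, 14, 16, 28, 56, 112
Sum = 1 + 2 + 4 + 7 + 8 + 14 + 16 + 28 + 56 + 112 = 248

σ(112) = 248


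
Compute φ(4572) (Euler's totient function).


4572 = 2^2 × 3^2 × 127
Prime factors: 2, 3, 127
φ(4572) = 4572 × (1-1/2) × (1-1/3) × (1-1/127)
= 4572 × 1/2 × 2/3 × 126/127 = 1512

φ(4572) = 1512


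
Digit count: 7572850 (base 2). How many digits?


7572850 in base 2 = 11100111000110101110010
Number of digits = 23

23 digits (base 2)


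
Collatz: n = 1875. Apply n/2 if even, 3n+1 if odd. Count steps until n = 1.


1875 → 5626 → 2813 → 8440 → 4220 → 2110 → 1055 → 3166 → 1583 → 4750 → 2375 → 7126 → 3563 → 10690 → 5345 → 16036 → 8018 → 4009 → 12028 → 6014 → 3007 → 9022 → 4511 → 13534 → 6767 → 20302 → 10151 → 30454 → 15227 → 45682 → 22841 → 68524 → 34262 → 17131 → 51394 → 25697 → 77092 → 38546 → 19273 → 57820 → 28910 → 14455 → 43366 → 21683 → 65050 → 32525 → 97576 → 48788 → 24394 → 12197 → 36592 → 18296 → 9148 → 4574 → 2287 → 6862 → 3431 → 10294 → 5147 → 15442 → 7721 → 23164 → 11582 → 5791 → 17374 → 8687 → 26062 → 13031 → 39094 → 19547 → 58642 → 29321 → 87964 → 43982 → 21991 → 65974 → 32987 → 98962 → 49481 → 148444 → 74222 → 37111 → 111334 → 55667 → 167002 → 83501 → 250504 → 125252 → 62626 → 31313 → 93940 → 46970 → 23485 → 70456 → 35228 → 17614 → 8807 → 26422 → 13211 → 39634 → 19817 → 59452 → 29726 → 14863 → 44590 → 22295 → 66886 → 33443 → 100330 → 50165 → 150496 → 75248 → 37624 → 18812 → 9406 → 4703 → 14110 → 7055 → 21166 → 10583 → 31750 → 15875 → 47626 → 23813 → 71440 → 35720 → 17860 → 8930 → 4465 → 13396 → 6698 → 3349 → 10048 → 5024 → 2512 → 1256 → 628 → 314 → 157 → 472 → 236 → 118 → 59 → 178 → 89 → 268 → 134 → 67 → 202 → 101 → 304 → 152 → 76 → 38 → 19 → 58 → 29 → 88 → 44 → 22 → 11 → 34 → 17 → 52 → 26 → 13 → 40 → 20 → 10 → 5 → 16 → 8 → 4 → 2 → 1
Total steps = 174

174 steps


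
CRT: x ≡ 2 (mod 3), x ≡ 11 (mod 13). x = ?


M = 3*13 = 39
M1 = M/3 = 13, M2 = M/13 = 3
M1^(-1) mod 3 = 1, M2^(-1) mod 13 = 9
x = 2*13*1 + 11*3*9 = 323
323 mod 39 = 11
Check: 11 mod 3 = 2 ✓, 11 mod 13 = 11 ✓

x ≡ 11 (mod 39)


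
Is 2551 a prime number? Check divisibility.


Check divisors up to sqrt(2551) = 50.5074
No divisors found.
2551 is prime.

Yes, 2551 is prime


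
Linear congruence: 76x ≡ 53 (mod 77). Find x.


GCD(76, 77) = 1, unique solution
a^(-1) mod 77 = 76
x = 76 * 53 mod 77 = 24

x ≡ 24 (mod 77)


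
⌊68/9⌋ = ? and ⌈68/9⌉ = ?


68/9 = 7.5556
floor = 7
ceil = 8

floor = 7, ceil = 8


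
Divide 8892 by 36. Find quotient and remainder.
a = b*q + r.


8892 = 36 * 247 + 0
Check: 8892 + 0 = 8892

q = 247, r = 0


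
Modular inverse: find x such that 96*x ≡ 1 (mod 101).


Use the extended Euclidean algorithm on (101, 96); each row r = 101*s + 96*t:
r=101, s=1, t=0
r=96, s=0, t=1
q=1: r=5, s=1, t=-1   [101*(1) + 96*(-1) = 5]
q=19: r=1, s=-19, t=20   [101*(-19) + 96*(20) = 1]
q=5: r=0, s=96, t=-101   [101*(96) + 96*(-101) = 0]
GCD = 1 with t = 20, so 96*(20) ≡ 1 (mod 101)
Inverse = 20 mod 101 = 20
Check: 96 * 20 = 1920 ≡ 1 (mod 101)

96^(-1) ≡ 20 (mod 101)


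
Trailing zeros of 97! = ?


floor(97/5) = 19
floor(97/25) = 3
Total = 22

22 trailing zeros


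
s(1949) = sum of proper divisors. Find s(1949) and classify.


Proper divisors: 1
Sum = 1 = 1
1 < 1949 → deficient

s(1949) = 1 (deficient)


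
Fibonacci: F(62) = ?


Sequence: 1, 1, 2, 3, 5, 8, 13, 21, 34, 55, 89, 144, 233, 377, 610, 987, 1597, 2584, 4181, 6765, 10946, 17711, 28657, 46368, 75025, 121393, 196418, 317811, 514229, 832040, 1346269, 2178309, 3524578, 5702887, 9227465, 14930352, 24157817, 39088169, 63245986, 102334155, 165580141, 267914296, 433494437, 701408733, 1134903170, 1836311903, 2971215073, 4807526976, 7778742049, 12586269025, 20365011074, 32951280099, 53316291173, 86267571272, 139583862445, 225851433717, 365435296162, 591286729879, 956722026041, 1548008755920, 2504730781961, 4052739537881
F(62) = 4052739537881


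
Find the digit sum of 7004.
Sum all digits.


7 + 0 + 0 + 4 = 11


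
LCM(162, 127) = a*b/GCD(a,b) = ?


GCD(162, 127) = 1
LCM = 162*127/1 = 20574/1 = 20574

LCM = 20574


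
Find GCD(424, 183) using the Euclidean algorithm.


424 = 2 * 183 + 58
183 = 3 * 58 + 9
58 = 6 * 9 + 4
9 = 2 * 4 + 1
4 = 4 * 1 + 0
GCD = 1


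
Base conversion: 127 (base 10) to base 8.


127 (base 10) = 127 (decimal)
127 (decimal) = 177 (base 8)


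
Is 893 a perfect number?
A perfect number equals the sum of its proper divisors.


Proper divisors of 893: 1, 19, 47
Sum = 1 + 19 + 47 = 67

No, 893 is not perfect (67 ≠ 893)


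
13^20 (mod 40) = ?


13^1 mod 40 = 13
13^2 mod 40 = 9
13^3 mod 40 = 37
13^4 mod 40 = 1
13^5 mod 40 = 13
13^6 mod 40 = 9
13^7 mod 40 = 37
13^8 mod 40 = 1
13^9 mod 40 = 13
13^10 mod 40 = 9
13^11 mod 40 = 37
13^12 mod 40 = 1
13^13 mod 40 = 13
13^14 mod 40 = 9
13^15 mod 40 = 37
13^16 mod 40 = 1
13^17 mod 40 = 13
13^18 mod 40 = 9
13^19 mod 40 = 37
13^20 mod 40 = 1


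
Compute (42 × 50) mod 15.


42 × 50 = 2100
2100 mod 15 = 0


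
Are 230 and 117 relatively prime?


Euclidean algorithm:
230 = 1 * 117 + 113
117 = 1 * 113 + 4
113 = 28 * 4 + 1
4 = 4 * 1 + 0
GCD(230, 117) = 1

Yes, coprime (GCD = 1)


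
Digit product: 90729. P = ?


9 × 0 × 7 × 2 × 9 = 0


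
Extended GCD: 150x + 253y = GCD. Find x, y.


Tabular extended Euclidean (each row: r = 150*s + 253*t):
r=150, s=1, t=0
r=253, s=0, t=1
q=0: r=150, s=1, t=0   [150*(1) + 253*(0) = 150]
q=1: r=103, s=-1, t=1   [150*(-1) + 253*(1) = 103]
q=1: r=47, s=2, t=-1   [150*(2) + 253*(-1) = 47]
q=2: r=9, s=-5, t=3   [150*(-5) + 253*(3) = 9]
q=5: r=2, s=27, t=-16   [150*(27) + 253*(-16) = 2]
q=4: r=1, s=-113, t=67   [150*(-113) + 253*(67) = 1]
q=2: r=0, s=253, t=-150   [150*(253) + 253*(-150) = 0]
GCD = 1; from the row with r=1: x=-113, y=67
Check: 150*(-113) + 253*(67) = -16950 + 16951 = 1

GCD = 1, x = -113, y = 67


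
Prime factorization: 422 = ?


422 / 2 = 211
211 / 211 = 1
422 = 2 × 211


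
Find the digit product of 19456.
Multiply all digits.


1 × 9 × 4 × 5 × 6 = 1080


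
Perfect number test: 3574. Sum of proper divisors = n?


Proper divisors of 3574: 1, 2, 1787
Sum = 1 + 2 + 1787 = 1790

No, 3574 is not perfect (1790 ≠ 3574)


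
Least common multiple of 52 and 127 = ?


GCD(52, 127) = 1
LCM = 52*127/1 = 6604/1 = 6604

LCM = 6604


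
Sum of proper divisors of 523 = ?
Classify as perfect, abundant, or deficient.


Proper divisors: 1
Sum = 1 = 1
1 < 523 → deficient

s(523) = 1 (deficient)


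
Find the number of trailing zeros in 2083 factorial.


floor(2083/5) = 416
floor(2083/25) = 83
floor(2083/125) = 16
floor(2083/625) = 3
Total = 518

518 trailing zeros


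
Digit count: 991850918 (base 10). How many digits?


991850918 has 9 digits in base 10
floor(log10(991850918)) + 1 = floor(8.9964) + 1 = 9

9 digits (base 10)


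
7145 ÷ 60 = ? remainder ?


7145 = 60 * 119 + 5
Check: 7140 + 5 = 7145

q = 119, r = 5


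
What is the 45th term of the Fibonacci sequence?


Sequence: 1, 1, 2, 3, 5, 8, 13, 21, 34, 55, 89, 144, 233, 377, 610, 987, 1597, 2584, 4181, 6765, 10946, 17711, 28657, 46368, 75025, 121393, 196418, 317811, 514229, 832040, 1346269, 2178309, 3524578, 5702887, 9227465, 14930352, 24157817, 39088169, 63245986, 102334155, 165580141, 267914296, 433494437, 701408733, 1134903170
F(45) = 1134903170


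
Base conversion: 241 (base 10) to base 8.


241 (base 10) = 241 (decimal)
241 (decimal) = 361 (base 8)


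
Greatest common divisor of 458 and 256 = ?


458 = 1 * 256 + 202
256 = 1 * 202 + 54
202 = 3 * 54 + 40
54 = 1 * 40 + 14
40 = 2 * 14 + 12
14 = 1 * 12 + 2
12 = 6 * 2 + 0
GCD = 2


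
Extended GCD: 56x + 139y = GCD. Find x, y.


Tabular extended Euclidean (each row: r = 56*s + 139*t):
r=56, s=1, t=0
r=139, s=0, t=1
q=0: r=56, s=1, t=0   [56*(1) + 139*(0) = 56]
q=2: r=27, s=-2, t=1   [56*(-2) + 139*(1) = 27]
q=2: r=2, s=5, t=-2   [56*(5) + 139*(-2) = 2]
q=13: r=1, s=-67, t=27   [56*(-67) + 139*(27) = 1]
q=2: r=0, s=139, t=-56   [56*(139) + 139*(-56) = 0]
GCD = 1; from the row with r=1: x=-67, y=27
Check: 56*(-67) + 139*(27) = -3752 + 3753 = 1

GCD = 1, x = -67, y = 27


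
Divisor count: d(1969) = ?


1969 = 11^1 × 179^1
d(1969) = (1+1) × (1+1) = 4

4 divisors


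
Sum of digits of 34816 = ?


3 + 4 + 8 + 1 + 6 = 22


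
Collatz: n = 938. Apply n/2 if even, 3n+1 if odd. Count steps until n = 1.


938 → 469 → 1408 → 704 → 352 → 176 → 88 → 44 → 22 → 11 → 34 → 17 → 52 → 26 → 13 → 40 → 20 → 10 → 5 → 16 → 8 → 4 → 2 → 1
Total steps = 23

23 steps


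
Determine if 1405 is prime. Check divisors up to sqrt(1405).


1405 / 5 = 281 (exact division)
1405 is NOT prime.

No, 1405 is not prime


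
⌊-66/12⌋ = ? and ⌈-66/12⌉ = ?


-66/12 = -5.5000
floor = -6
ceil = -5

floor = -6, ceil = -5


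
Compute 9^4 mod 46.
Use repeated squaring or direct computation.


9^1 mod 46 = 9
9^2 mod 46 = 35
9^3 mod 46 = 39
9^4 mod 46 = 29


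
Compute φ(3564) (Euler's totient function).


3564 = 2^2 × 3^4 × 11
Prime factors: 2, 3, 11
φ(3564) = 3564 × (1-1/2) × (1-1/3) × (1-1/11)
= 3564 × 1/2 × 2/3 × 10/11 = 1080

φ(3564) = 1080


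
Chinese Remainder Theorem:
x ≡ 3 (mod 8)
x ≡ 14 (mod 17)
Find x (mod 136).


M = 8*17 = 136
M1 = M/8 = 17, M2 = M/17 = 8
M1^(-1) mod 8 = 1, M2^(-1) mod 17 = 15
x = 3*17*1 + 14*8*15 = 1731
1731 mod 136 = 99
Check: 99 mod 8 = 3 ✓, 99 mod 17 = 14 ✓

x ≡ 99 (mod 136)


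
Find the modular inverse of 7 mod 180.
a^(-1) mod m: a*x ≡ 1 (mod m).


Use the extended Euclidean algorithm on (180, 7); each row r = 180*s + 7*t:
r=180, s=1, t=0
r=7, s=0, t=1
q=25: r=5, s=1, t=-25   [180*(1) + 7*(-25) = 5]
q=1: r=2, s=-1, t=26   [180*(-1) + 7*(26) = 2]
q=2: r=1, s=3, t=-77   [180*(3) + 7*(-77) = 1]
q=2: r=0, s=-7, t=180   [180*(-7) + 7*(180) = 0]
GCD = 1 with t = -77, so 7*(-77) ≡ 1 (mod 180)
Inverse = -77 mod 180 = 103
Check: 7 * 103 = 721 ≡ 1 (mod 180)

7^(-1) ≡ 103 (mod 180)


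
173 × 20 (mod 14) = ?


173 × 20 = 3460
3460 mod 14 = 2


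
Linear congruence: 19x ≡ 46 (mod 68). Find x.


GCD(19, 68) = 1, unique solution
a^(-1) mod 68 = 43
x = 43 * 46 mod 68 = 6

x ≡ 6 (mod 68)


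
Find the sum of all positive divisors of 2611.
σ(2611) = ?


Divisors of 2611: 1, 7, 373, 2611
Sum = 1 + 7 + 373 + 2611 = 2992

σ(2611) = 2992


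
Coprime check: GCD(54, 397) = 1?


Euclidean algorithm:
397 = 7 * 54 + 19
54 = 2 * 19 + 16
19 = 1 * 16 + 3
16 = 5 * 3 + 1
3 = 3 * 1 + 0
GCD(54, 397) = 1

Yes, coprime (GCD = 1)


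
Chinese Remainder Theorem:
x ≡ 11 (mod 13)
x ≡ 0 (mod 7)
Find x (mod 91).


M = 13*7 = 91
M1 = M/13 = 7, M2 = M/7 = 13
M1^(-1) mod 13 = 2, M2^(-1) mod 7 = 6
x = 11*7*2 + 0*13*6 = 154
154 mod 91 = 63
Check: 63 mod 13 = 11 ✓, 63 mod 7 = 0 ✓

x ≡ 63 (mod 91)


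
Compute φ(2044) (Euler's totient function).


2044 = 2^2 × 7 × 73
Prime factors: 2, 7, 73
φ(2044) = 2044 × (1-1/2) × (1-1/7) × (1-1/73)
= 2044 × 1/2 × 6/7 × 72/73 = 864

φ(2044) = 864


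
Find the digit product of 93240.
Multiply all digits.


9 × 3 × 2 × 4 × 0 = 0


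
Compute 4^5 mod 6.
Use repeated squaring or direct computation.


4^1 mod 6 = 4
4^2 mod 6 = 4
4^3 mod 6 = 4
4^4 mod 6 = 4
4^5 mod 6 = 4


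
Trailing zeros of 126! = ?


floor(126/5) = 25
floor(126/25) = 5
floor(126/125) = 1
Total = 31

31 trailing zeros


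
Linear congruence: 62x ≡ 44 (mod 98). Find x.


GCD(62, 98) = 2 divides 44
Divide: 31x ≡ 22 (mod 49)
x ≡ 26 (mod 49)


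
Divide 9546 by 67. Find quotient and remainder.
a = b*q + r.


9546 = 67 * 142 + 32
Check: 9514 + 32 = 9546

q = 142, r = 32


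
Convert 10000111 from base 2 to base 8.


10000111 (base 2) = 135 (decimal)
135 (decimal) = 207 (base 8)


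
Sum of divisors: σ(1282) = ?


Divisors of 1282: 1, 2, 641, 1282
Sum = 1 + 2 + 641 + 1282 = 1926

σ(1282) = 1926


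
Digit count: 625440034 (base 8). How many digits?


625440034 in base 8 = 4521672442
Number of digits = 10

10 digits (base 8)


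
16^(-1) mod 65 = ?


Use the extended Euclidean algorithm on (65, 16); each row r = 65*s + 16*t:
r=65, s=1, t=0
r=16, s=0, t=1
q=4: r=1, s=1, t=-4   [65*(1) + 16*(-4) = 1]
q=16: r=0, s=-16, t=65   [65*(-16) + 16*(65) = 0]
GCD = 1 with t = -4, so 16*(-4) ≡ 1 (mod 65)
Inverse = -4 mod 65 = 61
Check: 16 * 61 = 976 ≡ 1 (mod 65)

16^(-1) ≡ 61 (mod 65)


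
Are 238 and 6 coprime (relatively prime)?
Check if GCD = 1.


Euclidean algorithm:
238 = 39 * 6 + 4
6 = 1 * 4 + 2
4 = 2 * 2 + 0
GCD(238, 6) = 2

No, not coprime (GCD = 2)


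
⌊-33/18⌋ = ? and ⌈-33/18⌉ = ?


-33/18 = -1.8333
floor = -2
ceil = -1

floor = -2, ceil = -1


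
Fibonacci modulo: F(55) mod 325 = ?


F(k) mod 325 for k=1..55:
1, 1, 2, 3, 5, 8, 13, 21, 34, 55, 89, 144, 233, 52, 285, 12, 297, 309, 281, 265, 221, 161, 57, 218, 275, 168, 118, 286, 79, 40, 119, 159, 278, 112, 65, 177, 242, 94, 11, 105, 116, 221, 12, 233, 245, 153, 73, 226, 299, 200, 174, 49, 223, 272, 170
F(55) mod 325 = 170


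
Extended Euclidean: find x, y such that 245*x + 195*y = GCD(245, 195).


Tabular extended Euclidean (each row: r = 245*s + 195*t):
r=245, s=1, t=0
r=195, s=0, t=1
q=1: r=50, s=1, t=-1   [245*(1) + 195*(-1) = 50]
q=3: r=45, s=-3, t=4   [245*(-3) + 195*(4) = 45]
q=1: r=5, s=4, t=-5   [245*(4) + 195*(-5) = 5]
q=9: r=0, s=-39, t=49   [245*(-39) + 195*(49) = 0]
GCD = 5; from the row with r=5: x=4, y=-5
Check: 245*(4) + 195*(-5) = 980 - 975 = 5

GCD = 5, x = 4, y = -5


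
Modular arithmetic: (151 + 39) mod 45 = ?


151 + 39 = 190
190 mod 45 = 10


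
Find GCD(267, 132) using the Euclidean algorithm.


267 = 2 * 132 + 3
132 = 44 * 3 + 0
GCD = 3


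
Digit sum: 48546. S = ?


4 + 8 + 5 + 4 + 6 = 27


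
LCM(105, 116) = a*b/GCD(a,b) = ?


GCD(105, 116) = 1
LCM = 105*116/1 = 12180/1 = 12180

LCM = 12180


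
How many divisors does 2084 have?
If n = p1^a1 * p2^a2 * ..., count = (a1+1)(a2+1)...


2084 = 2^2 × 521^1
d(2084) = (2+1) × (1+1) = 6

6 divisors


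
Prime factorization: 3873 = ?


3873 / 3 = 1291
1291 / 1291 = 1
3873 = 3 × 1291


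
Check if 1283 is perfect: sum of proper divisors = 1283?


Proper divisors of 1283: 1
Sum = 1 = 1

No, 1283 is not perfect (1 ≠ 1283)


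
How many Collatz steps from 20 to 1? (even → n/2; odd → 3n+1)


20 → 10 → 5 → 16 → 8 → 4 → 2 → 1
Total steps = 7

7 steps


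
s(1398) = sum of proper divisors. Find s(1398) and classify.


Proper divisors: 1, 2, 3, 6, 233, 466, 699
Sum = 1 + 2 + 3 + 6 + 233 + 466 + 699 = 1410
1410 > 1398 → abundant

s(1398) = 1410 (abundant)


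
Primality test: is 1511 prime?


Check divisors up to sqrt(1511) = 38.8716
No divisors found.
1511 is prime.

Yes, 1511 is prime


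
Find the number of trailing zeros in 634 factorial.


floor(634/5) = 126
floor(634/25) = 25
floor(634/125) = 5
floor(634/625) = 1
Total = 157

157 trailing zeros


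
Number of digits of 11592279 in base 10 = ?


11592279 has 8 digits in base 10
floor(log10(11592279)) + 1 = floor(7.0642) + 1 = 8

8 digits (base 10)


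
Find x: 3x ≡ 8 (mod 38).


GCD(3, 38) = 1, unique solution
a^(-1) mod 38 = 13
x = 13 * 8 mod 38 = 28

x ≡ 28 (mod 38)


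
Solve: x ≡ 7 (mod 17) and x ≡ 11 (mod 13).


M = 17*13 = 221
M1 = M/17 = 13, M2 = M/13 = 17
M1^(-1) mod 17 = 4, M2^(-1) mod 13 = 10
x = 7*13*4 + 11*17*10 = 2234
2234 mod 221 = 24
Check: 24 mod 17 = 7 ✓, 24 mod 13 = 11 ✓

x ≡ 24 (mod 221)


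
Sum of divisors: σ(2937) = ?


Divisors of 2937: 1, 3, 11, 33, 89, 267, 979, 2937
Sum = 1 + 3 + 11 + 33 + 89 + 267 + 979 + 2937 = 4320

σ(2937) = 4320


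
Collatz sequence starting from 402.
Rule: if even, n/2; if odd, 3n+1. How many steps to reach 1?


402 → 201 → 604 → 302 → 151 → 454 → 227 → 682 → 341 → 1024 → 512 → 256 → 128 → 64 → 32 → 16 → 8 → 4 → 2 → 1
Total steps = 19

19 steps


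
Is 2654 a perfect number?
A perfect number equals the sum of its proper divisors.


Proper divisors of 2654: 1, 2, 1327
Sum = 1 + 2 + 1327 = 1330

No, 2654 is not perfect (1330 ≠ 2654)


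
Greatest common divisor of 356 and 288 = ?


356 = 1 * 288 + 68
288 = 4 * 68 + 16
68 = 4 * 16 + 4
16 = 4 * 4 + 0
GCD = 4


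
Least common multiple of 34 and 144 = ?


GCD(34, 144) = 2
LCM = 34*144/2 = 4896/2 = 2448

LCM = 2448


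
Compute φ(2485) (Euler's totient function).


2485 = 5 × 7 × 71
Prime factors: 5, 7, 71
φ(2485) = 2485 × (1-1/5) × (1-1/7) × (1-1/71)
= 2485 × 4/5 × 6/7 × 70/71 = 1680

φ(2485) = 1680


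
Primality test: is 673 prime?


Check divisors up to sqrt(673) = 25.9422
No divisors found.
673 is prime.

Yes, 673 is prime


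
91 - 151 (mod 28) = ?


91 - 151 = -60
-60 mod 28 = 24


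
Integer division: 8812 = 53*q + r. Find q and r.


8812 = 53 * 166 + 14
Check: 8798 + 14 = 8812

q = 166, r = 14


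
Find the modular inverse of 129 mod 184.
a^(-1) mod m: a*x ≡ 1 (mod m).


Use the extended Euclidean algorithm on (184, 129); each row r = 184*s + 129*t:
r=184, s=1, t=0
r=129, s=0, t=1
q=1: r=55, s=1, t=-1   [184*(1) + 129*(-1) = 55]
q=2: r=19, s=-2, t=3   [184*(-2) + 129*(3) = 19]
q=2: r=17, s=5, t=-7   [184*(5) + 129*(-7) = 17]
q=1: r=2, s=-7, t=10   [184*(-7) + 129*(10) = 2]
q=8: r=1, s=61, t=-87   [184*(61) + 129*(-87) = 1]
q=2: r=0, s=-129, t=184   [184*(-129) + 129*(184) = 0]
GCD = 1 with t = -87, so 129*(-87) ≡ 1 (mod 184)
Inverse = -87 mod 184 = 97
Check: 129 * 97 = 12513 ≡ 1 (mod 184)

129^(-1) ≡ 97 (mod 184)


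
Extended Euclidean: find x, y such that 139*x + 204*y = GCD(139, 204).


Tabular extended Euclidean (each row: r = 139*s + 204*t):
r=139, s=1, t=0
r=204, s=0, t=1
q=0: r=139, s=1, t=0   [139*(1) + 204*(0) = 139]
q=1: r=65, s=-1, t=1   [139*(-1) + 204*(1) = 65]
q=2: r=9, s=3, t=-2   [139*(3) + 204*(-2) = 9]
q=7: r=2, s=-22, t=15   [139*(-22) + 204*(15) = 2]
q=4: r=1, s=91, t=-62   [139*(91) + 204*(-62) = 1]
q=2: r=0, s=-204, t=139   [139*(-204) + 204*(139) = 0]
GCD = 1; from the row with r=1: x=91, y=-62
Check: 139*(91) + 204*(-62) = 12649 - 12648 = 1

GCD = 1, x = 91, y = -62


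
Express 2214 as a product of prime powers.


2214 / 2 = 1107
1107 / 3 = 369
369 / 3 = 123
123 / 3 = 41
41 / 41 = 1
2214 = 2 × 3^3 × 41


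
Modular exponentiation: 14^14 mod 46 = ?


14^1 mod 46 = 14
14^2 mod 46 = 12
14^3 mod 46 = 30
14^4 mod 46 = 6
14^5 mod 46 = 38
14^6 mod 46 = 26
14^7 mod 46 = 42
14^8 mod 46 = 36
14^9 mod 46 = 44
14^10 mod 46 = 18
14^11 mod 46 = 22
14^12 mod 46 = 32
14^13 mod 46 = 34
14^14 mod 46 = 16


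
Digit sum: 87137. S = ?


8 + 7 + 1 + 3 + 7 = 26


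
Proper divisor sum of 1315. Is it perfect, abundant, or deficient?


Proper divisors: 1, 5, 263
Sum = 1 + 5 + 263 = 269
269 < 1315 → deficient

s(1315) = 269 (deficient)


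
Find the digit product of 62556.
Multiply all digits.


6 × 2 × 5 × 5 × 6 = 1800


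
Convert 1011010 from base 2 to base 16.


1011010 (base 2) = 90 (decimal)
90 (decimal) = 5A (base 16)


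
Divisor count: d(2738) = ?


2738 = 2^1 × 37^2
d(2738) = (1+1) × (2+1) = 6

6 divisors


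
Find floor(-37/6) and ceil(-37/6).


-37/6 = -6.1667
floor = -7
ceil = -6

floor = -7, ceil = -6


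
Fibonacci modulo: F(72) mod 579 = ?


F(k) mod 579 for k=1..72:
1, 1, 2, 3, 5, 8, 13, 21, 34, 55, 89, 144, 233, 377, 31, 408, 439, 268, 128, 396, 524, 341, 286, 48, 334, 382, 137, 519, 77, 17, 94, 111, 205, 316, 521, 258, 200, 458, 79, 537, 37, 574, 32, 27, 59, 86, 145, 231, 376, 28, 404, 432, 257, 110, 367, 477, 265, 163, 428, 12, 440, 452, 313, 186, 499, 106, 26, 132, 158, 290, 448, 159
F(72) mod 579 = 159


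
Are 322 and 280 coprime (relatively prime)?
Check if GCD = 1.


Euclidean algorithm:
322 = 1 * 280 + 42
280 = 6 * 42 + 28
42 = 1 * 28 + 14
28 = 2 * 14 + 0
GCD(322, 280) = 14

No, not coprime (GCD = 14)


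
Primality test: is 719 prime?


Check divisors up to sqrt(719) = 26.8142
No divisors found.
719 is prime.

Yes, 719 is prime


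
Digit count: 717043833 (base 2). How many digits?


717043833 in base 2 = 101010101111010011100001111001
Number of digits = 30

30 digits (base 2)


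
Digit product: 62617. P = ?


6 × 2 × 6 × 1 × 7 = 504


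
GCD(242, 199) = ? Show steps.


242 = 1 * 199 + 43
199 = 4 * 43 + 27
43 = 1 * 27 + 16
27 = 1 * 16 + 11
16 = 1 * 11 + 5
11 = 2 * 5 + 1
5 = 5 * 1 + 0
GCD = 1


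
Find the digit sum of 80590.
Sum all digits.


8 + 0 + 5 + 9 + 0 = 22


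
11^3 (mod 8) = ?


11^1 mod 8 = 3
11^2 mod 8 = 1
11^3 mod 8 = 3


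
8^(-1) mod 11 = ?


Use the extended Euclidean algorithm on (11, 8); each row r = 11*s + 8*t:
r=11, s=1, t=0
r=8, s=0, t=1
q=1: r=3, s=1, t=-1   [11*(1) + 8*(-1) = 3]
q=2: r=2, s=-2, t=3   [11*(-2) + 8*(3) = 2]
q=1: r=1, s=3, t=-4   [11*(3) + 8*(-4) = 1]
q=2: r=0, s=-8, t=11   [11*(-8) + 8*(11) = 0]
GCD = 1 with t = -4, so 8*(-4) ≡ 1 (mod 11)
Inverse = -4 mod 11 = 7
Check: 8 * 7 = 56 ≡ 1 (mod 11)

8^(-1) ≡ 7 (mod 11)


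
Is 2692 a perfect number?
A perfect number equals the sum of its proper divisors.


Proper divisors of 2692: 1, 2, 4, 673, 1346
Sum = 1 + 2 + 4 + 673 + 1346 = 2026

No, 2692 is not perfect (2026 ≠ 2692)


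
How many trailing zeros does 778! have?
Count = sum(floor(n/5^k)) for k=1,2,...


floor(778/5) = 155
floor(778/25) = 31
floor(778/125) = 6
floor(778/625) = 1
Total = 193

193 trailing zeros


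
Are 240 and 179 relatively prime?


Euclidean algorithm:
240 = 1 * 179 + 61
179 = 2 * 61 + 57
61 = 1 * 57 + 4
57 = 14 * 4 + 1
4 = 4 * 1 + 0
GCD(240, 179) = 1

Yes, coprime (GCD = 1)


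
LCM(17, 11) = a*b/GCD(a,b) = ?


GCD(17, 11) = 1
LCM = 17*11/1 = 187/1 = 187

LCM = 187


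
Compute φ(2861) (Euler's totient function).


2861 = 2861
Prime factors: 2861
φ(2861) = 2861 × (1-1/2861)
= 2861 × 2860/2861 = 2860

φ(2861) = 2860


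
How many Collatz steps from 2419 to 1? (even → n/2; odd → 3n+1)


2419 → 7258 → 3629 → 10888 → 5444 → 2722 → 1361 → 4084 → 2042 → 1021 → 3064 → 1532 → 766 → 383 → 1150 → 575 → 1726 → 863 → 2590 → 1295 → 3886 → 1943 → 5830 → 2915 → 8746 → 4373 → 13120 → 6560 → 3280 → 1640 → 820 → 410 → 205 → 616 → 308 → 154 → 77 → 232 → 116 → 58 → 29 → 88 → 44 → 22 → 11 → 34 → 17 → 52 → 26 → 13 → 40 → 20 → 10 → 5 → 16 → 8 → 4 → 2 → 1
Total steps = 58

58 steps


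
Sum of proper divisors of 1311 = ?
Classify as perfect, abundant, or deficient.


Proper divisors: 1, 3, 19, 23, 57, 69, 437
Sum = 1 + 3 + 19 + 23 + 57 + 69 + 437 = 609
609 < 1311 → deficient

s(1311) = 609 (deficient)


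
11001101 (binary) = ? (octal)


11001101 (base 2) = 205 (decimal)
205 (decimal) = 315 (base 8)


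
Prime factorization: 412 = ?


412 / 2 = 206
206 / 2 = 103
103 / 103 = 1
412 = 2^2 × 103


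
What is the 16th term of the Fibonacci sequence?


Sequence: 1, 1, 2, 3, 5, 8, 13, 21, 34, 55, 89, 144, 233, 377, 610, 987
F(16) = 987


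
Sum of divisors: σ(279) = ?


Divisors of 279: 1, 3, 9, 31, 93, 279
Sum = 1 + 3 + 9 + 31 + 93 + 279 = 416

σ(279) = 416


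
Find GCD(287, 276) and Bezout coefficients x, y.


Tabular extended Euclidean (each row: r = 287*s + 276*t):
r=287, s=1, t=0
r=276, s=0, t=1
q=1: r=11, s=1, t=-1   [287*(1) + 276*(-1) = 11]
q=25: r=1, s=-25, t=26   [287*(-25) + 276*(26) = 1]
q=11: r=0, s=276, t=-287   [287*(276) + 276*(-287) = 0]
GCD = 1; from the row with r=1: x=-25, y=26
Check: 287*(-25) + 276*(26) = -7175 + 7176 = 1

GCD = 1, x = -25, y = 26


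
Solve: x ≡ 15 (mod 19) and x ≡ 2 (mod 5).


M = 19*5 = 95
M1 = M/19 = 5, M2 = M/5 = 19
M1^(-1) mod 19 = 4, M2^(-1) mod 5 = 4
x = 15*5*4 + 2*19*4 = 452
452 mod 95 = 72
Check: 72 mod 19 = 15 ✓, 72 mod 5 = 2 ✓

x ≡ 72 (mod 95)


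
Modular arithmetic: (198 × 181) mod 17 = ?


198 × 181 = 35838
35838 mod 17 = 2


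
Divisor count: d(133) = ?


133 = 7^1 × 19^1
d(133) = (1+1) × (1+1) = 4

4 divisors


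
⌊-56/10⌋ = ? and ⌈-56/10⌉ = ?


-56/10 = -5.6000
floor = -6
ceil = -5

floor = -6, ceil = -5


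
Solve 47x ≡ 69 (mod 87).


GCD(47, 87) = 1, unique solution
a^(-1) mod 87 = 50
x = 50 * 69 mod 87 = 57

x ≡ 57 (mod 87)


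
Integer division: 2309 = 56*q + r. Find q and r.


2309 = 56 * 41 + 13
Check: 2296 + 13 = 2309

q = 41, r = 13


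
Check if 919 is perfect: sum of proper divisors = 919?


Proper divisors of 919: 1
Sum = 1 = 1

No, 919 is not perfect (1 ≠ 919)


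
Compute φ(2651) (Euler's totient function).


2651 = 11 × 241
Prime factors: 11, 241
φ(2651) = 2651 × (1-1/11) × (1-1/241)
= 2651 × 10/11 × 240/241 = 2400

φ(2651) = 2400


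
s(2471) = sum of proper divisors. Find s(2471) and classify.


Proper divisors: 1, 7, 353
Sum = 1 + 7 + 353 = 361
361 < 2471 → deficient

s(2471) = 361 (deficient)


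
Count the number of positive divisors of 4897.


4897 = 59^1 × 83^1
d(4897) = (1+1) × (1+1) = 4

4 divisors


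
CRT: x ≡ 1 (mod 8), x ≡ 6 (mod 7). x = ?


M = 8*7 = 56
M1 = M/8 = 7, M2 = M/7 = 8
M1^(-1) mod 8 = 7, M2^(-1) mod 7 = 1
x = 1*7*7 + 6*8*1 = 97
97 mod 56 = 41
Check: 41 mod 8 = 1 ✓, 41 mod 7 = 6 ✓

x ≡ 41 (mod 56)


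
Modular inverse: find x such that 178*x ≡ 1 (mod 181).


Use the extended Euclidean algorithm on (181, 178); each row r = 181*s + 178*t:
r=181, s=1, t=0
r=178, s=0, t=1
q=1: r=3, s=1, t=-1   [181*(1) + 178*(-1) = 3]
q=59: r=1, s=-59, t=60   [181*(-59) + 178*(60) = 1]
q=3: r=0, s=178, t=-181   [181*(178) + 178*(-181) = 0]
GCD = 1 with t = 60, so 178*(60) ≡ 1 (mod 181)
Inverse = 60 mod 181 = 60
Check: 178 * 60 = 10680 ≡ 1 (mod 181)

178^(-1) ≡ 60 (mod 181)


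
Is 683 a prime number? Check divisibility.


Check divisors up to sqrt(683) = 26.1343
No divisors found.
683 is prime.

Yes, 683 is prime


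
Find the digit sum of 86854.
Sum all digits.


8 + 6 + 8 + 5 + 4 = 31


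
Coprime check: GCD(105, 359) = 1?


Euclidean algorithm:
359 = 3 * 105 + 44
105 = 2 * 44 + 17
44 = 2 * 17 + 10
17 = 1 * 10 + 7
10 = 1 * 7 + 3
7 = 2 * 3 + 1
3 = 3 * 1 + 0
GCD(105, 359) = 1

Yes, coprime (GCD = 1)


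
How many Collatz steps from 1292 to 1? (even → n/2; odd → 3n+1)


1292 → 646 → 323 → 970 → 485 → 1456 → 728 → 364 → 182 → 91 → 274 → 137 → 412 → 206 → 103 → 310 → 155 → 466 → 233 → 700 → 350 → 175 → 526 → 263 → 790 → 395 → 1186 → 593 → 1780 → 890 → 445 → 1336 → 668 → 334 → 167 → 502 → 251 → 754 → 377 → 1132 → 566 → 283 → 850 → 425 → 1276 → 638 → 319 → 958 → 479 → 1438 → 719 → 2158 → 1079 → 3238 → 1619 → 4858 → 2429 → 7288 → 3644 → 1822 → 911 → 2734 → 1367 → 4102 → 2051 → 6154 → 3077 → 9232 → 4616 → 2308 → 1154 → 577 → 1732 → 866 → 433 → 1300 → 650 → 325 → 976 → 488 → 244 → 122 → 61 → 184 → 92 → 46 → 23 → 70 → 35 → 106 → 53 → 160 → 80 → 40 → 20 → 10 → 5 → 16 → 8 → 4 → 2 → 1
Total steps = 101

101 steps


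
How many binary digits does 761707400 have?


761707400 in base 2 = 101101011001101011101110001000
Number of digits = 30

30 digits (base 2)


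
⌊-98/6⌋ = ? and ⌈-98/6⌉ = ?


-98/6 = -16.3333
floor = -17
ceil = -16

floor = -17, ceil = -16


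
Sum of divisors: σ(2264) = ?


Divisors of 2264: 1, 2, 4, 8, 283, 566, 1132, 2264
Sum = 1 + 2 + 4 + 8 + 283 + 566 + 1132 + 2264 = 4260

σ(2264) = 4260


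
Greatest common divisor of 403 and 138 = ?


403 = 2 * 138 + 127
138 = 1 * 127 + 11
127 = 11 * 11 + 6
11 = 1 * 6 + 5
6 = 1 * 5 + 1
5 = 5 * 1 + 0
GCD = 1


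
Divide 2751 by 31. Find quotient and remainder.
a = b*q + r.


2751 = 31 * 88 + 23
Check: 2728 + 23 = 2751

q = 88, r = 23


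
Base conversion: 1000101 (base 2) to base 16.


1000101 (base 2) = 69 (decimal)
69 (decimal) = 45 (base 16)


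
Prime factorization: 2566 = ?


2566 / 2 = 1283
1283 / 1283 = 1
2566 = 2 × 1283


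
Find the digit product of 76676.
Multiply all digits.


7 × 6 × 6 × 7 × 6 = 10584


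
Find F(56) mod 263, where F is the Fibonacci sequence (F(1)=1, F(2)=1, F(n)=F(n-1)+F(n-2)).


F(k) mod 263 for k=1..56:
1, 1, 2, 3, 5, 8, 13, 21, 34, 55, 89, 144, 233, 114, 84, 198, 19, 217, 236, 190, 163, 90, 253, 80, 70, 150, 220, 107, 64, 171, 235, 143, 115, 258, 110, 105, 215, 57, 9, 66, 75, 141, 216, 94, 47, 141, 188, 66, 254, 57, 48, 105, 153, 258, 148, 143
F(56) mod 263 = 143


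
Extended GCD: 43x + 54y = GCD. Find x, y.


Tabular extended Euclidean (each row: r = 43*s + 54*t):
r=43, s=1, t=0
r=54, s=0, t=1
q=0: r=43, s=1, t=0   [43*(1) + 54*(0) = 43]
q=1: r=11, s=-1, t=1   [43*(-1) + 54*(1) = 11]
q=3: r=10, s=4, t=-3   [43*(4) + 54*(-3) = 10]
q=1: r=1, s=-5, t=4   [43*(-5) + 54*(4) = 1]
q=10: r=0, s=54, t=-43   [43*(54) + 54*(-43) = 0]
GCD = 1; from the row with r=1: x=-5, y=4
Check: 43*(-5) + 54*(4) = -215 + 216 = 1

GCD = 1, x = -5, y = 4


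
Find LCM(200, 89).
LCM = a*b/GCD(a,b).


GCD(200, 89) = 1
LCM = 200*89/1 = 17800/1 = 17800

LCM = 17800


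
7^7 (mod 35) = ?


7^1 mod 35 = 7
7^2 mod 35 = 14
7^3 mod 35 = 28
7^4 mod 35 = 21
7^5 mod 35 = 7
7^6 mod 35 = 14
7^7 mod 35 = 28


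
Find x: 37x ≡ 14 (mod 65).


GCD(37, 65) = 1, unique solution
a^(-1) mod 65 = 58
x = 58 * 14 mod 65 = 32

x ≡ 32 (mod 65)


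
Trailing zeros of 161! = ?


floor(161/5) = 32
floor(161/25) = 6
floor(161/125) = 1
Total = 39

39 trailing zeros


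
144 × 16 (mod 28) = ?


144 × 16 = 2304
2304 mod 28 = 8


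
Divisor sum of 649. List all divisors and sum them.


Divisors of 649: 1, 11, 59, 649
Sum = 1 + 11 + 59 + 649 = 720

σ(649) = 720


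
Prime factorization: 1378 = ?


1378 / 2 = 689
689 / 13 = 53
53 / 53 = 1
1378 = 2 × 13 × 53


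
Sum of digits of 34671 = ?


3 + 4 + 6 + 7 + 1 = 21


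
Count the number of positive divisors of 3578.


3578 = 2^1 × 1789^1
d(3578) = (1+1) × (1+1) = 4

4 divisors


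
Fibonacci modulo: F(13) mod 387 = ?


F(k) mod 387 for k=1..13:
1, 1, 2, 3, 5, 8, 13, 21, 34, 55, 89, 144, 233
F(13) mod 387 = 233


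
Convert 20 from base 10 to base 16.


20 (base 10) = 20 (decimal)
20 (decimal) = 14 (base 16)


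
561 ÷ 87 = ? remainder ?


561 = 87 * 6 + 39
Check: 522 + 39 = 561

q = 6, r = 39


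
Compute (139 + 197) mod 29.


139 + 197 = 336
336 mod 29 = 17


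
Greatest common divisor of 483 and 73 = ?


483 = 6 * 73 + 45
73 = 1 * 45 + 28
45 = 1 * 28 + 17
28 = 1 * 17 + 11
17 = 1 * 11 + 6
11 = 1 * 6 + 5
6 = 1 * 5 + 1
5 = 5 * 1 + 0
GCD = 1


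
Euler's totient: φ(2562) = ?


2562 = 2 × 3 × 7 × 61
Prime factors: 2, 3, 7, 61
φ(2562) = 2562 × (1-1/2) × (1-1/3) × (1-1/7) × (1-1/61)
= 2562 × 1/2 × 2/3 × 6/7 × 60/61 = 720

φ(2562) = 720


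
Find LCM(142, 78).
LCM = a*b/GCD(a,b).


GCD(142, 78) = 2
LCM = 142*78/2 = 11076/2 = 5538

LCM = 5538


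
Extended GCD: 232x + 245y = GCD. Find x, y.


Tabular extended Euclidean (each row: r = 232*s + 245*t):
r=232, s=1, t=0
r=245, s=0, t=1
q=0: r=232, s=1, t=0   [232*(1) + 245*(0) = 232]
q=1: r=13, s=-1, t=1   [232*(-1) + 245*(1) = 13]
q=17: r=11, s=18, t=-17   [232*(18) + 245*(-17) = 11]
q=1: r=2, s=-19, t=18   [232*(-19) + 245*(18) = 2]
q=5: r=1, s=113, t=-107   [232*(113) + 245*(-107) = 1]
q=2: r=0, s=-245, t=232   [232*(-245) + 245*(232) = 0]
GCD = 1; from the row with r=1: x=113, y=-107
Check: 232*(113) + 245*(-107) = 26216 - 26215 = 1

GCD = 1, x = 113, y = -107


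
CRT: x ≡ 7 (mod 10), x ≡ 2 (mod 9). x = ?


M = 10*9 = 90
M1 = M/10 = 9, M2 = M/9 = 10
M1^(-1) mod 10 = 9, M2^(-1) mod 9 = 1
x = 7*9*9 + 2*10*1 = 587
587 mod 90 = 47
Check: 47 mod 10 = 7 ✓, 47 mod 9 = 2 ✓

x ≡ 47 (mod 90)


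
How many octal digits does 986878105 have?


986878105 in base 8 = 7264510231
Number of digits = 10

10 digits (base 8)


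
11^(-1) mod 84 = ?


Use the extended Euclidean algorithm on (84, 11); each row r = 84*s + 11*t:
r=84, s=1, t=0
r=11, s=0, t=1
q=7: r=7, s=1, t=-7   [84*(1) + 11*(-7) = 7]
q=1: r=4, s=-1, t=8   [84*(-1) + 11*(8) = 4]
q=1: r=3, s=2, t=-15   [84*(2) + 11*(-15) = 3]
q=1: r=1, s=-3, t=23   [84*(-3) + 11*(23) = 1]
q=3: r=0, s=11, t=-84   [84*(11) + 11*(-84) = 0]
GCD = 1 with t = 23, so 11*(23) ≡ 1 (mod 84)
Inverse = 23 mod 84 = 23
Check: 11 * 23 = 253 ≡ 1 (mod 84)

11^(-1) ≡ 23 (mod 84)


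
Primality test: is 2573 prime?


2573 / 31 = 83 (exact division)
2573 is NOT prime.

No, 2573 is not prime


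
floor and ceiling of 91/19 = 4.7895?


91/19 = 4.7895
floor = 4
ceil = 5

floor = 4, ceil = 5


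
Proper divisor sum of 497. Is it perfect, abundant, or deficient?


Proper divisors: 1, 7, 71
Sum = 1 + 7 + 71 = 79
79 < 497 → deficient

s(497) = 79 (deficient)


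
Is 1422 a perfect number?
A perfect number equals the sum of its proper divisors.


Proper divisors of 1422: 1, 2, 3, 6, 9, 18, 79, 158, 237, 474, 711
Sum = 1 + 2 + 3 + 6 + 9 + 18 + 79 + 158 + 237 + 474 + 711 = 1698

No, 1422 is not perfect (1698 ≠ 1422)


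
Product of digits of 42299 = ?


4 × 2 × 2 × 9 × 9 = 1296


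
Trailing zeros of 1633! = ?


floor(1633/5) = 326
floor(1633/25) = 65
floor(1633/125) = 13
floor(1633/625) = 2
Total = 406

406 trailing zeros


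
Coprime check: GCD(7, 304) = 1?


Euclidean algorithm:
304 = 43 * 7 + 3
7 = 2 * 3 + 1
3 = 3 * 1 + 0
GCD(7, 304) = 1

Yes, coprime (GCD = 1)


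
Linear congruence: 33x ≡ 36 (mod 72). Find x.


GCD(33, 72) = 3 divides 36
Divide: 11x ≡ 12 (mod 24)
x ≡ 12 (mod 24)


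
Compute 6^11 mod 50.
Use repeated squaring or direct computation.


6^1 mod 50 = 6
6^2 mod 50 = 36
6^3 mod 50 = 16
6^4 mod 50 = 46
6^5 mod 50 = 26
6^6 mod 50 = 6
6^7 mod 50 = 36
6^8 mod 50 = 16
6^9 mod 50 = 46
6^10 mod 50 = 26
6^11 mod 50 = 6


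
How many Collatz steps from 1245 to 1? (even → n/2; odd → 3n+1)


1245 → 3736 → 1868 → 934 → 467 → 1402 → 701 → 2104 → 1052 → 526 → 263 → 790 → 395 → 1186 → 593 → 1780 → 890 → 445 → 1336 → 668 → 334 → 167 → 502 → 251 → 754 → 377 → 1132 → 566 → 283 → 850 → 425 → 1276 → 638 → 319 → 958 → 479 → 1438 → 719 → 2158 → 1079 → 3238 → 1619 → 4858 → 2429 → 7288 → 3644 → 1822 → 911 → 2734 → 1367 → 4102 → 2051 → 6154 → 3077 → 9232 → 4616 → 2308 → 1154 → 577 → 1732 → 866 → 433 → 1300 → 650 → 325 → 976 → 488 → 244 → 122 → 61 → 184 → 92 → 46 → 23 → 70 → 35 → 106 → 53 → 160 → 80 → 40 → 20 → 10 → 5 → 16 → 8 → 4 → 2 → 1
Total steps = 88

88 steps


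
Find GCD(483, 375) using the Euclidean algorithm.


483 = 1 * 375 + 108
375 = 3 * 108 + 51
108 = 2 * 51 + 6
51 = 8 * 6 + 3
6 = 2 * 3 + 0
GCD = 3


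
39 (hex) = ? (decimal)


39 (base 16) = 57 (decimal)
57 (decimal) = 57 (base 10)


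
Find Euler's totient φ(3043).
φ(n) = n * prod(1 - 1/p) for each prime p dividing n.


3043 = 17 × 179
Prime factors: 17, 179
φ(3043) = 3043 × (1-1/17) × (1-1/179)
= 3043 × 16/17 × 178/179 = 2848

φ(3043) = 2848


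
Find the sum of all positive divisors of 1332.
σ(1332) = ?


Divisors of 1332: 1, 2, 3, 4, 6, 9, 12, 18, 36, 37, 74, 111, 148, 222, 333, 444, 666, 1332
Sum = 1 + 2 + 3 + 4 + 6 + 9 + 12 + 18 + 36 + 37 + 74 + 111 + 148 + 222 + 333 + 444 + 666 + 1332 = 3458

σ(1332) = 3458


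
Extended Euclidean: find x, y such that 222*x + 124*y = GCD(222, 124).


Tabular extended Euclidean (each row: r = 222*s + 124*t):
r=222, s=1, t=0
r=124, s=0, t=1
q=1: r=98, s=1, t=-1   [222*(1) + 124*(-1) = 98]
q=1: r=26, s=-1, t=2   [222*(-1) + 124*(2) = 26]
q=3: r=20, s=4, t=-7   [222*(4) + 124*(-7) = 20]
q=1: r=6, s=-5, t=9   [222*(-5) + 124*(9) = 6]
q=3: r=2, s=19, t=-34   [222*(19) + 124*(-34) = 2]
q=3: r=0, s=-62, t=111   [222*(-62) + 124*(111) = 0]
GCD = 2; from the row with r=2: x=19, y=-34
Check: 222*(19) + 124*(-34) = 4218 - 4216 = 2

GCD = 2, x = 19, y = -34
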